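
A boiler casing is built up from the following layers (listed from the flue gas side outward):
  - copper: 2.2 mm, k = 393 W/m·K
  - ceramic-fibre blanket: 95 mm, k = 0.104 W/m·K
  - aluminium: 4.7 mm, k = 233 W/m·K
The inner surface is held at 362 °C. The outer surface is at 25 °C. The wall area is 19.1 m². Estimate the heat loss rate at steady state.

Thermal resistances in series:
R_copper = L/(kA) = 0.0022/(393×19.1) = 2.931×10^-7 K/W
R_ceramic-fibre blanket = L/(kA) = 0.095/(0.104×19.1) = 0.04783 K/W
R_aluminium = L/(kA) = 0.0047/(233×19.1) = 1.056×10^-6 K/W
R_total = 0.04783 K/W
Q = ΔT / R_total = 337 / 0.04783

Q ≈ 7050 W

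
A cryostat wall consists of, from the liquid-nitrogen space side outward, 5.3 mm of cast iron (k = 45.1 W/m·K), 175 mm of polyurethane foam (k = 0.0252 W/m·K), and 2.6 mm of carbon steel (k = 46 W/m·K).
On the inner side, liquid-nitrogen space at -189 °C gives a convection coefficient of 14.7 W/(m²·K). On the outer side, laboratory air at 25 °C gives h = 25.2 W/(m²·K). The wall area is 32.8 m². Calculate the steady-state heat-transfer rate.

Q ≈ 995 W

Using the resistance-network approach (series):
R_inner film = 1/(h_i·A) = 1/(14.7×32.8) = 0.002074 K/W
R_cast iron = L/(kA) = 0.0053/(45.1×32.8) = 3.583×10^-6 K/W
R_polyurethane foam = L/(kA) = 0.175/(0.0252×32.8) = 0.2117 K/W
R_carbon steel = L/(kA) = 0.0026/(46×32.8) = 1.723×10^-6 K/W
R_outer film = 1/(h_o·A) = 1/(25.2×32.8) = 0.00121 K/W
R_total = 0.215 K/W
Q = ΔT / R_total = 214 / 0.215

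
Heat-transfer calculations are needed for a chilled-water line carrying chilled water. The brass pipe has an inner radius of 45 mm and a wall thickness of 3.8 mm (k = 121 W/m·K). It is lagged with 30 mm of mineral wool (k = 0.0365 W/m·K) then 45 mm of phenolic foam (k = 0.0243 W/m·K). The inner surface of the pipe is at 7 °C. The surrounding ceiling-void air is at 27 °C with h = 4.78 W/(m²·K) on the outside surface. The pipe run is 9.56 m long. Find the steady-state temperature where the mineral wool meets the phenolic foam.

T ≈ 14.9 °C

Treating each annulus and film as a series resistance:
R_brass pipe wall = ln(48.8/45)/(2π×121×9.56) = 1.115×10^-5 K/W
R_mineral wool = ln(78.8/48.8)/(2π×0.0365×9.56) = 0.2186 K/W
R_phenolic foam = ln(123.8/78.8)/(2π×0.0243×9.56) = 0.3095 K/W
R_outer film = 1/(h_o·2πr_oL) = 1/(4.78×2π×0.1238×9.56) = 0.02813 K/W
R_total = 0.5562 K/W
Q = ΔT/R_total = 20/0.5562
Q = 36 W
T_interface = T_inner + Q·ΣR(inner→interface) = 7 + 36×0.2186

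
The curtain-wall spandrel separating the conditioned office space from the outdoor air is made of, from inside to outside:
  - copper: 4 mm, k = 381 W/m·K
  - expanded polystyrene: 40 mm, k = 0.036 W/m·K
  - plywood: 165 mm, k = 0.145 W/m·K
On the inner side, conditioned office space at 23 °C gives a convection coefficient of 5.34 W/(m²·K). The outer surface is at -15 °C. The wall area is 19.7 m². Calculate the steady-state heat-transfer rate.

Q ≈ 307 W

Thermal resistances in series:
R_inner film = 1/(h_i·A) = 1/(5.34×19.7) = 0.009506 K/W
R_copper = L/(kA) = 0.004/(381×19.7) = 5.329×10^-7 K/W
R_expanded polystyrene = L/(kA) = 0.04/(0.036×19.7) = 0.0564 K/W
R_plywood = L/(kA) = 0.165/(0.145×19.7) = 0.05776 K/W
R_total = 0.1237 K/W
Q = ΔT / R_total = 38 / 0.1237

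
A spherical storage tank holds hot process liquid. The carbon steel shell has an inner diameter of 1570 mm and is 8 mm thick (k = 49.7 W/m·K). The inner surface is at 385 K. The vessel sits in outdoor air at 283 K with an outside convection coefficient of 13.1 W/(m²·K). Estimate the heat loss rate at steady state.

Q ≈ 10500 W

Each spherical layer contributes R = (1/r_i − 1/r_o)/(4πk):
R_carbon steel shell = (1/0.785 − 1/0.793)/(4π×49.7) = 2.058×10^-5 K/W
R_outer film = 1/(h·4πr_o²) = 1/(13.1×4π×0.793²) = 0.00966 K/W
R_total = 0.00968 K/W
Q = ΔT/R_total = 102/0.00968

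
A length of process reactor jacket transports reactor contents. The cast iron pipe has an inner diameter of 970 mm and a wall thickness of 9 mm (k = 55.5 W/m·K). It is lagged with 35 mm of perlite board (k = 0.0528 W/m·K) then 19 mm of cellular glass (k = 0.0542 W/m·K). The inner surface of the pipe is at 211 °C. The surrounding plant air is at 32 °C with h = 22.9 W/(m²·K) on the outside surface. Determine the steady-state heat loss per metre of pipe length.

Per-layer cylindrical resistances, series-summed:
R_cast iron pipe wall = ln(494/485)/(2π×55.5×1) = 5.273×10^-5 K/W
R_perlite board = ln(529/494)/(2π×0.0528×1) = 0.2063 K/W
R_cellular glass = ln(548/529)/(2π×0.0542×1) = 0.1036 K/W
R_outer film = 1/(h_o·2πr_oL) = 1/(22.9×2π×0.548×1) = 0.01268 K/W
R_total = 0.3227 K/W
Q = ΔT/R_total = 179/0.3227

q′ ≈ 555 W/m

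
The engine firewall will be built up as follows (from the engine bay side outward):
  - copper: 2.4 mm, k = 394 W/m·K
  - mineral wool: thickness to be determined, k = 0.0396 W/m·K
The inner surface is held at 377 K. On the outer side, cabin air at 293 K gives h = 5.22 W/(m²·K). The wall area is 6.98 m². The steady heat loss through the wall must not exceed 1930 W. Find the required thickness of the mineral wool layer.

L ≈ 4.44 mm

Using the resistance-network approach (series):
R_copper = L/(kA) = 0.0024/(394×6.98) = 8.727×10^-7 K/W
R_outer film = 1/(h_o·A) = 1/(5.22×6.98) = 0.02745 K/W
Sum of the known resistances R_other = 0.02745 K/W
Required total resistance R_tot = ΔT/Q_allow = 84/1930 = 0.04352 K/W
R_mineral wool = R_tot − R_other = 0.01608 K/W
L = R·k·A = 0.01608×0.0396×6.98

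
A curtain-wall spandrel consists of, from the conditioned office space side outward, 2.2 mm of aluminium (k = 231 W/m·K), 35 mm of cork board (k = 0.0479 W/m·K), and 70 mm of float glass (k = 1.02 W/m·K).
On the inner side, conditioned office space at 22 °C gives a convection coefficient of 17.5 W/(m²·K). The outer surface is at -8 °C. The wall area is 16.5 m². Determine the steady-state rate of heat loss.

Model the wall as resistances in series:
R_inner film = 1/(h_i·A) = 1/(17.5×16.5) = 0.003463 K/W
R_aluminium = L/(kA) = 0.0022/(231×16.5) = 5.772×10^-7 K/W
R_cork board = L/(kA) = 0.035/(0.0479×16.5) = 0.04428 K/W
R_float glass = L/(kA) = 0.07/(1.02×16.5) = 0.004159 K/W
R_total = 0.05191 K/W
Q = ΔT / R_total = 30 / 0.05191

Q ≈ 578 W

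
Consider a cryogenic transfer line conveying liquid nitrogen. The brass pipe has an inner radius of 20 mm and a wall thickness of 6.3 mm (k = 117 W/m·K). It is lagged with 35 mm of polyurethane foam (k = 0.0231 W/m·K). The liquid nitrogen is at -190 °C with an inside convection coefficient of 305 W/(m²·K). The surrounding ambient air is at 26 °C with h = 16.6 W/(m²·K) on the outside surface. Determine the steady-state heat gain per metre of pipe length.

q′ ≈ 35.9 W/m

For a radial system each layer contributes R = ln(r_out/r_in)/(2πkL); films add R = 1/(hA).
R_inner film = 1/(h_i·2πr₁L) = 1/(305×2π×0.02×1) = 0.02609 K/W
R_brass pipe wall = ln(26.3/20)/(2π×117×1) = 3.725×10^-4 K/W
R_polyurethane foam = ln(61.3/26.3)/(2π×0.0231×1) = 5.83 K/W
R_outer film = 1/(h_o·2πr_oL) = 1/(16.6×2π×0.0613×1) = 0.1564 K/W
R_total = 6.013 K/W
Q = ΔT/R_total = 216/6.013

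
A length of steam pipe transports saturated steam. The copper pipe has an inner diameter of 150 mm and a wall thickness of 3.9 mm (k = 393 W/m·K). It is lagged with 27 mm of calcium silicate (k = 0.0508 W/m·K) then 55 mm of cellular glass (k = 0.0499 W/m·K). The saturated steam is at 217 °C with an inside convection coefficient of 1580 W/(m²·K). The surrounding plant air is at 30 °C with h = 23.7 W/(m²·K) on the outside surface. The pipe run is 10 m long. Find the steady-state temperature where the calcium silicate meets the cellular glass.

Radial resistances (cylindrical: R_cond = ln(r_o/r_i)/(2πkL), R_conv = 1/(h·2πrL)):
R_inner film = 1/(h_i·2πr₁L) = 1/(1580×2π×0.075×10) = 1.343×10^-4 K/W
R_copper pipe wall = ln(78.9/75)/(2π×393×10) = 2.053×10^-6 K/W
R_calcium silicate = ln(105.9/78.9)/(2π×0.0508×10) = 0.09221 K/W
R_cellular glass = ln(160.9/105.9)/(2π×0.0499×10) = 0.1334 K/W
R_outer film = 1/(h_o·2πr_oL) = 1/(23.7×2π×0.1609×10) = 0.004174 K/W
R_total = 0.2299 K/W
Q = ΔT/R_total = 187/0.2299
Q = 813 W
T_interface = T_inner − Q·ΣR(inner→interface) = 217 − 813×0.09234

T ≈ 142 °C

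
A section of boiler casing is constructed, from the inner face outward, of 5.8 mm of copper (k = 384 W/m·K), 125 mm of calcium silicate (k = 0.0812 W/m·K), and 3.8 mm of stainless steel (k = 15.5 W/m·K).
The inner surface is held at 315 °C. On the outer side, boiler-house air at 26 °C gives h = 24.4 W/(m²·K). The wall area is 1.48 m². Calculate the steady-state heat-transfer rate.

Using the resistance-network approach (series):
R_copper = L/(kA) = 0.0058/(384×1.48) = 1.021×10^-5 K/W
R_calcium silicate = L/(kA) = 0.125/(0.0812×1.48) = 1.04 K/W
R_stainless steel = L/(kA) = 0.0038/(15.5×1.48) = 1.656×10^-4 K/W
R_outer film = 1/(h_o·A) = 1/(24.4×1.48) = 0.02769 K/W
R_total = 1.068 K/W
Q = ΔT / R_total = 289 / 1.068

Q ≈ 271 W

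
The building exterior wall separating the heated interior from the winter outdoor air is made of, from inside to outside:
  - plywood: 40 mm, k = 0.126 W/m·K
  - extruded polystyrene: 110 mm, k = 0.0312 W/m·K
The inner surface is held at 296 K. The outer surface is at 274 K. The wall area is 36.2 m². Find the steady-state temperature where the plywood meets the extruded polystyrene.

Thermal resistances in series:
R_plywood = L/(kA) = 0.04/(0.126×36.2) = 0.00877 K/W
R_extruded polystyrene = L/(kA) = 0.11/(0.0312×36.2) = 0.09739 K/W
R_total = 0.1062 K/W;  Q = ΔT/R_total = 22/0.1062 = 207.2 W
T_interface = T_inner − Q·ΣR(inner→interface) = 296 − 207×0.00877

T ≈ 294 K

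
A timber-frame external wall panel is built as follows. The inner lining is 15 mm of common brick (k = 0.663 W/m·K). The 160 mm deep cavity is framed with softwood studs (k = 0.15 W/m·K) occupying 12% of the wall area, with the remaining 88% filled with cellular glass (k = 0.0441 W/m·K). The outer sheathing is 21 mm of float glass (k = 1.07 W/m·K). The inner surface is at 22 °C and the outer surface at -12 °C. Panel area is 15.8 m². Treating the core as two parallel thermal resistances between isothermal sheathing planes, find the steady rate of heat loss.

Sheathing layers in series; stud and cavity paths in parallel between them.
R_inner = 0.015/(0.663×15.8) = 0.001432 K/W
R_stud  = 0.16/(0.15×0.12×15.8) = 0.5626 K/W
R_cav   = 0.16/(0.0441×0.88×15.8) = 0.2609 K/W
1/R_core = 1/R_stud + 1/R_cav → R_core = 0.1783 K/W
R_outer = 0.021/(1.07×15.8) = 0.001242 K/W
R_total = 0.1809 K/W
Q = ΔT/R_total = 34/0.1809

Q ≈ 188 W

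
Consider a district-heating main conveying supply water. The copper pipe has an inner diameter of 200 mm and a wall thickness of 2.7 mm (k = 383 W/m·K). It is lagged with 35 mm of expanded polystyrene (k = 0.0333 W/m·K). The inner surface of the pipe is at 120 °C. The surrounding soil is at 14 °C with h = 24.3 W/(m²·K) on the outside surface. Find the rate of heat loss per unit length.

Treating each annulus and film as a series resistance:
R_copper pipe wall = ln(102.7/100)/(2π×383×1) = 1.107×10^-5 K/W
R_expanded polystyrene = ln(137.7/102.7)/(2π×0.0333×1) = 1.402 K/W
R_outer film = 1/(h_o·2πr_oL) = 1/(24.3×2π×0.1377×1) = 0.04756 K/W
R_total = 1.449 K/W
Q = ΔT/R_total = 106/1.449

q′ ≈ 73.1 W/m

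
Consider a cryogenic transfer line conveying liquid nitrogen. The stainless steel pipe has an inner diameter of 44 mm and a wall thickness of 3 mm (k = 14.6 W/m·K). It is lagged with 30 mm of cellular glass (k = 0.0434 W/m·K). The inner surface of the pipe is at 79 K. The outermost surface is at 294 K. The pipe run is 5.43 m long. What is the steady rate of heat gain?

Radial resistances (cylindrical: R_cond = ln(r_o/r_i)/(2πkL), R_conv = 1/(h·2πrL)):
R_stainless steel pipe wall = ln(25/22)/(2π×14.6×5.43) = 2.566×10^-4 K/W
R_cellular glass = ln(55/25)/(2π×0.0434×5.43) = 0.5325 K/W
R_total = 0.5327 K/W
Q = ΔT/R_total = 215/0.5327

Q ≈ 404 W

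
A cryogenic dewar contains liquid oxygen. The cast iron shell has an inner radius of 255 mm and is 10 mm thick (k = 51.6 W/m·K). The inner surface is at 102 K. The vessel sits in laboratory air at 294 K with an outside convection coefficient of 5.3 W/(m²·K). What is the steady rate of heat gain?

Q ≈ 897 W

For a spherical shell R = (1/r₁ − 1/r₂)/(4πk); film R = 1/(h·4πr²). In series:
R_cast iron shell = (1/0.255 − 1/0.265)/(4π×51.6) = 2.282×10^-4 K/W
R_outer film = 1/(h·4πr_o²) = 1/(5.3×4π×0.265²) = 0.2138 K/W
R_total = 0.214 K/W
Q = ΔT/R_total = 192/0.214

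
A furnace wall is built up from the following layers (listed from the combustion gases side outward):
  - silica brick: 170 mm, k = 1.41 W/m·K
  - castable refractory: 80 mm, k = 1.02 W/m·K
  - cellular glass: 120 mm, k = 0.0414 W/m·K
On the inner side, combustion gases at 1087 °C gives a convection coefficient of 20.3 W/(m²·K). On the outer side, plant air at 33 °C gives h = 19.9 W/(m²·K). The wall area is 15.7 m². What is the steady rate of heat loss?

Series thermal resistances:
R_inner film = 1/(h_i·A) = 1/(20.3×15.7) = 0.003138 K/W
R_silica brick = L/(kA) = 0.17/(1.41×15.7) = 0.007679 K/W
R_castable refractory = L/(kA) = 0.08/(1.02×15.7) = 0.004996 K/W
R_cellular glass = L/(kA) = 0.12/(0.0414×15.7) = 0.1846 K/W
R_outer film = 1/(h_o·A) = 1/(19.9×15.7) = 0.003201 K/W
R_total = 0.2036 K/W
Q = ΔT / R_total = 1054 / 0.2036

Q ≈ 5180 W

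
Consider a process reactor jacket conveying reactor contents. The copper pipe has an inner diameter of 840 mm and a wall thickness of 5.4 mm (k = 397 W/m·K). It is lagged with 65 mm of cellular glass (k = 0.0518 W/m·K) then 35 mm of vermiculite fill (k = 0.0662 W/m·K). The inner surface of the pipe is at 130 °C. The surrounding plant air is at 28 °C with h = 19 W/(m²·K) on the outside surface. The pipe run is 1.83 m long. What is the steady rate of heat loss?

Q ≈ 302 W

For a radial system each layer contributes R = ln(r_out/r_in)/(2πkL); films add R = 1/(hA).
R_copper pipe wall = ln(425.4/420)/(2π×397×1.83) = 2.799×10^-6 K/W
R_cellular glass = ln(490.4/425.4)/(2π×0.0518×1.83) = 0.2387 K/W
R_vermiculite fill = ln(525.4/490.4)/(2π×0.0662×1.83) = 0.09057 K/W
R_outer film = 1/(h_o·2πr_oL) = 1/(19×2π×0.5254×1.83) = 0.008712 K/W
R_total = 0.338 K/W
Q = ΔT/R_total = 102/0.338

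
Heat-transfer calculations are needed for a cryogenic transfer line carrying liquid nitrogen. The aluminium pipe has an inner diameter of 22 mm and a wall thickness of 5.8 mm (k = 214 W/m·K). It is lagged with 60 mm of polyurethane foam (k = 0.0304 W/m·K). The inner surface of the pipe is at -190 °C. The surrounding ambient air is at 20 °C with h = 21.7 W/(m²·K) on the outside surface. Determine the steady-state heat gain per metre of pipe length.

Per-layer cylindrical resistances, series-summed:
R_aluminium pipe wall = ln(16.8/11)/(2π×214×1) = 3.15×10^-4 K/W
R_polyurethane foam = ln(76.8/16.8)/(2π×0.0304×1) = 7.957 K/W
R_outer film = 1/(h_o·2πr_oL) = 1/(21.7×2π×0.0768×1) = 0.0955 K/W
R_total = 8.053 K/W
Q = ΔT/R_total = 210/8.053

q′ ≈ 26.1 W/m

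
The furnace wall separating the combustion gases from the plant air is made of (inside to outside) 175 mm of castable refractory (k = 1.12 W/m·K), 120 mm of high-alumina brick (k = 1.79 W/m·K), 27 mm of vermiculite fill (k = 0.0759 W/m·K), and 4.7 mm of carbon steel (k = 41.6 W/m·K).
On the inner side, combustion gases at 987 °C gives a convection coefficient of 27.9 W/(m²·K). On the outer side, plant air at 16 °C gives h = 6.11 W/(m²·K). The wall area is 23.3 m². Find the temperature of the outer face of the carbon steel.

Series thermal resistances:
R_inner film = 1/(h_i·A) = 1/(27.9×23.3) = 0.001538 K/W
R_castable refractory = L/(kA) = 0.175/(1.12×23.3) = 0.006706 K/W
R_high-alumina brick = L/(kA) = 0.12/(1.79×23.3) = 0.002877 K/W
R_vermiculite fill = L/(kA) = 0.027/(0.0759×23.3) = 0.01527 K/W
R_carbon steel = L/(kA) = 0.0047/(41.6×23.3) = 4.849×10^-6 K/W
R_outer film = 1/(h_o·A) = 1/(6.11×23.3) = 0.007024 K/W
R_total = 0.03342 K/W;  Q = ΔT/R_total = 971/0.03342 = 29060 W
T_interface = T_inner − Q·ΣR(inner→interface) = 987 − 29100×0.02639

T ≈ 220 °C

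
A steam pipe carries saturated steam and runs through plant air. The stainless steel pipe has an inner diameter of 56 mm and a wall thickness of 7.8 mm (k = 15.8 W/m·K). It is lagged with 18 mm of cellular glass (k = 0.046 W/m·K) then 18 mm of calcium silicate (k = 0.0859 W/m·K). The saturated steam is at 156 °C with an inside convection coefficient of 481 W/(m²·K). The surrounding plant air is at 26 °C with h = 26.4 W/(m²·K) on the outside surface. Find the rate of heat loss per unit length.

q′ ≈ 63.7 W/m

Cylindrical conduction, so R = ln(r₂/r₁)/(2πkL) per layer, in series:
R_inner film = 1/(h_i·2πr₁L) = 1/(481×2π×0.028×1) = 0.01182 K/W
R_stainless steel pipe wall = ln(35.8/28)/(2π×15.8×1) = 0.002475 K/W
R_cellular glass = ln(53.8/35.8)/(2π×0.046×1) = 1.409 K/W
R_calcium silicate = ln(71.8/53.8)/(2π×0.0859×1) = 0.5347 K/W
R_outer film = 1/(h_o·2πr_oL) = 1/(26.4×2π×0.0718×1) = 0.08396 K/W
R_total = 2.042 K/W
Q = ΔT/R_total = 130/2.042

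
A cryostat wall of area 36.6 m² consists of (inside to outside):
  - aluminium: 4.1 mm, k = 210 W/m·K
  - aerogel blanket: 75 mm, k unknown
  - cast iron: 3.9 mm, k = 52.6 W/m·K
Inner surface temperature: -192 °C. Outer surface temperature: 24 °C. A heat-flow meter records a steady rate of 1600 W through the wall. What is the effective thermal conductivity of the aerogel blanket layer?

k ≈ 0.0152 W/(m·K)

Model the wall as resistances in series:
R_aluminium = L/(kA) = 0.0041/(210×36.6) = 5.334×10^-7 K/W
R_cast iron = L/(kA) = 0.0039/(52.6×36.6) = 2.026×10^-6 K/W
Sum of known resistances R_other = 2.559×10^-6 K/W
Total R = ΔT/Q = 216/1600 = 0.135 K/W
R_aerogel blanket = R_total − R_other = 0.135 K/W
k = L/(R·A) = 0.075/(0.135×36.6)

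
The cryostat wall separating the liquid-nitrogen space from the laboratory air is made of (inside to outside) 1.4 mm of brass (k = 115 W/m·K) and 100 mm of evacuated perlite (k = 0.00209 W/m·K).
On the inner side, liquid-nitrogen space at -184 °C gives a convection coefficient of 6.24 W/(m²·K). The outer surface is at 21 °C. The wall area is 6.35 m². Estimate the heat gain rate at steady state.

Q ≈ 27.1 W

Treating each layer as a thermal resistance in series:
R_inner film = 1/(h_i·A) = 1/(6.24×6.35) = 0.02524 K/W
R_brass = L/(kA) = 0.0014/(115×6.35) = 1.917×10^-6 K/W
R_evacuated perlite = L/(kA) = 0.1/(0.00209×6.35) = 7.535 K/W
R_total = 7.56 K/W
Q = ΔT / R_total = 205 / 7.56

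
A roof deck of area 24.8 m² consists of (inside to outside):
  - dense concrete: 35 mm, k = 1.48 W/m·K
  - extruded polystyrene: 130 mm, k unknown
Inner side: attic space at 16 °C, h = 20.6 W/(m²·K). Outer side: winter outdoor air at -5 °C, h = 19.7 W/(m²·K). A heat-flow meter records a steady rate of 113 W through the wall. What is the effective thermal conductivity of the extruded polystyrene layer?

k ≈ 0.029 W/(m·K)

Series thermal resistances:
R_inner film = 1/(h_i·A) = 1/(20.6×24.8) = 0.001957 K/W
R_dense concrete = L/(kA) = 0.035/(1.48×24.8) = 9.536×10^-4 K/W
R_outer film = 1/(h_o·A) = 1/(19.7×24.8) = 0.002047 K/W
Sum of known resistances R_other = 0.004958 K/W
Total R = ΔT/Q = 21/113 = 0.1858 K/W
R_extruded polystyrene = R_total − R_other = 0.1809 K/W
k = L/(R·A) = 0.13/(0.1809×24.8)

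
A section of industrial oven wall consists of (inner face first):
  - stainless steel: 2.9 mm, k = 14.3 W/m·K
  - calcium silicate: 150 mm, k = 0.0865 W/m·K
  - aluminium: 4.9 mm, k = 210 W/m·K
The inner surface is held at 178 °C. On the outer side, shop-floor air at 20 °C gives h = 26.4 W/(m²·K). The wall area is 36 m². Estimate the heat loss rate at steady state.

Q ≈ 3210 W

Model the wall as resistances in series:
R_stainless steel = L/(kA) = 0.0029/(14.3×36) = 5.633×10^-6 K/W
R_calcium silicate = L/(kA) = 0.15/(0.0865×36) = 0.04817 K/W
R_aluminium = L/(kA) = 0.0049/(210×36) = 6.481×10^-7 K/W
R_outer film = 1/(h_o·A) = 1/(26.4×36) = 0.001052 K/W
R_total = 0.04923 K/W
Q = ΔT / R_total = 158 / 0.04923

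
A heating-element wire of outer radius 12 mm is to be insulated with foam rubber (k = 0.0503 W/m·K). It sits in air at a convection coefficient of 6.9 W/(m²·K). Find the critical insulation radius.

r_cr ≈ 7.29 mm

For a cylinder r_cr = k/h = 0.0503/6.9
r_cr = 7.29 mm; since the bare radius (12 mm) is above r_cr, any added insulation will reduce heat loss.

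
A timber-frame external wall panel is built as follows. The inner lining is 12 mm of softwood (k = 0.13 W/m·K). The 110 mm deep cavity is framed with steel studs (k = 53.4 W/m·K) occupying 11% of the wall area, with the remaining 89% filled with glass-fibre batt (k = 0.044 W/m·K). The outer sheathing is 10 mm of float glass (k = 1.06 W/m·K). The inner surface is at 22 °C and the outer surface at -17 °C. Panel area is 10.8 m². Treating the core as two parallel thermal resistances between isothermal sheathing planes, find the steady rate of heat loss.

Sheathing layers in series; stud and cavity paths in parallel between them.
R_inner = 0.012/(0.13×10.8) = 0.008547 K/W
R_stud  = 0.11/(53.4×0.11×10.8) = 0.001734 K/W
R_cav   = 0.11/(0.044×0.89×10.8) = 0.2601 K/W
1/R_core = 1/R_stud + 1/R_cav → R_core = 0.001722 K/W
R_outer = 0.01/(1.06×10.8) = 8.735×10^-4 K/W
R_total = 0.01114 K/W
Q = ΔT/R_total = 39/0.01114

Q ≈ 3500 W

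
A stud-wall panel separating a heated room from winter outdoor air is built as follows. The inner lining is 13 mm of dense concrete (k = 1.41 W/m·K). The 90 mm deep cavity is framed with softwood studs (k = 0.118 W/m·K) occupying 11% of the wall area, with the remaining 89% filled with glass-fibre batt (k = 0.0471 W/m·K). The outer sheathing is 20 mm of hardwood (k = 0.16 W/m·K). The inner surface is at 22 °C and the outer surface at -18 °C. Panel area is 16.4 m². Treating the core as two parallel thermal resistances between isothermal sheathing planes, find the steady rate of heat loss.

Q ≈ 370 W

Sheathing layers in series; stud and cavity paths in parallel between them.
R_inner = 0.013/(1.41×16.4) = 5.622×10^-4 K/W
R_stud  = 0.09/(0.118×0.11×16.4) = 0.4228 K/W
R_cav   = 0.09/(0.0471×0.89×16.4) = 0.1309 K/W
1/R_core = 1/R_stud + 1/R_cav → R_core = 0.09996 K/W
R_outer = 0.02/(0.16×16.4) = 0.007622 K/W
R_total = 0.1081 K/W
Q = ΔT/R_total = 40/0.1081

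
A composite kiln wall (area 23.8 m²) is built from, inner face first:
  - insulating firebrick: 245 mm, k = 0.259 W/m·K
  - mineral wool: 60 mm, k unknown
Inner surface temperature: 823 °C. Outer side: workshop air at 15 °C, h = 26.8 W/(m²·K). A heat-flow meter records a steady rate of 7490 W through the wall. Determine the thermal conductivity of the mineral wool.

Model the wall as resistances in series:
R_insulating firebrick = L/(kA) = 0.245/(0.259×23.8) = 0.03975 K/W
R_outer film = 1/(h_o·A) = 1/(26.8×23.8) = 0.001568 K/W
Sum of known resistances R_other = 0.04131 K/W
Total R = ΔT/Q = 808/7490 = 0.1079 K/W
R_mineral wool = R_total − R_other = 0.06656 K/W
k = L/(R·A) = 0.06/(0.06656×23.8)

k ≈ 0.0379 W/(m·K)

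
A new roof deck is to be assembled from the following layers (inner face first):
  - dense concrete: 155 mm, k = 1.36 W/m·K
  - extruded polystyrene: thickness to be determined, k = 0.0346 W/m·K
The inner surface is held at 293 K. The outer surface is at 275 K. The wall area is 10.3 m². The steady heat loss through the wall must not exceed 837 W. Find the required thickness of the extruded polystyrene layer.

L ≈ 3.72 mm

Series thermal resistances:
R_dense concrete = L/(kA) = 0.155/(1.36×10.3) = 0.01107 K/W
Sum of the known resistances R_other = 0.01107 K/W
Required total resistance R_tot = ΔT/Q_allow = 18/837 = 0.02151 K/W
R_extruded polystyrene = R_tot − R_other = 0.01044 K/W
L = R·k·A = 0.01044×0.0346×10.3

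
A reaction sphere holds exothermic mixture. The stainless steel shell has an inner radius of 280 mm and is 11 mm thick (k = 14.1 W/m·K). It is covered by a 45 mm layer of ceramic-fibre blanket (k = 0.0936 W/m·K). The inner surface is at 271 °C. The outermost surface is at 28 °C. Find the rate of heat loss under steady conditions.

Q ≈ 620 W

Radial (spherical) resistances in series:
R_stainless steel shell = (1/0.28 − 1/0.291)/(4π×14.1) = 7.619×10^-4 K/W
R_ceramic-fibre blanket = (1/0.291 − 1/0.336)/(4π×0.0936) = 0.3913 K/W
R_total = 0.392 K/W
Q = ΔT/R_total = 243/0.392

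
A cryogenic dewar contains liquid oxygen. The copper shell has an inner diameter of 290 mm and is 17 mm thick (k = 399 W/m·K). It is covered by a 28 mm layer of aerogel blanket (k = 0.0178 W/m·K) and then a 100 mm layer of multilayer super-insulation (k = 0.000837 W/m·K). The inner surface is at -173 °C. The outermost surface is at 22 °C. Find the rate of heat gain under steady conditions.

Q ≈ 1.1 W

For a spherical shell R = (1/r₁ − 1/r₂)/(4πk); film R = 1/(h·4πr²). In series:
R_copper shell = (1/0.145 − 1/0.162)/(4π×399) = 1.443×10^-4 K/W
R_aerogel blanket = (1/0.162 − 1/0.19)/(4π×0.0178) = 4.067 K/W
R_multilayer super-insulation = (1/0.19 − 1/0.29)/(4π×0.000837) = 172.5 K/W
R_total = 176.6 K/W
Q = ΔT/R_total = 195/176.6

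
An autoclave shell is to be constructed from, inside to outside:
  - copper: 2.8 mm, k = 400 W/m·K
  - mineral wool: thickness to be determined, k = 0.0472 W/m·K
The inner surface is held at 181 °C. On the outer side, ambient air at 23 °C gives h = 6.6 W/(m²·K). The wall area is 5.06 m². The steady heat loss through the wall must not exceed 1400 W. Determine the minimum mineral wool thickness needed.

L ≈ 19.8 mm

Treating each layer as a thermal resistance in series:
R_copper = L/(kA) = 0.0028/(400×5.06) = 1.383×10^-6 K/W
R_outer film = 1/(h_o·A) = 1/(6.6×5.06) = 0.02994 K/W
Sum of the known resistances R_other = 0.02995 K/W
Required total resistance R_tot = ΔT/Q_allow = 158/1400 = 0.1129 K/W
R_mineral wool = R_tot − R_other = 0.08291 K/W
L = R·k·A = 0.08291×0.0472×5.06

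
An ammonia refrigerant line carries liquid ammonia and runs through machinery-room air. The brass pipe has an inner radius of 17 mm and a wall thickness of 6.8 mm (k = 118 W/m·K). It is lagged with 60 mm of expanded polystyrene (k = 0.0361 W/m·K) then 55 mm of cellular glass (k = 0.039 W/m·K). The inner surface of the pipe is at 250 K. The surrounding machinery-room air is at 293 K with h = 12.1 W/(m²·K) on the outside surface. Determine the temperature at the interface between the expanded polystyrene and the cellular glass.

For a radial system each layer contributes R = ln(r_out/r_in)/(2πkL); films add R = 1/(hA).
R_brass pipe wall = ln(23.8/17)/(2π×118×1) = 4.538×10^-4 K/W
R_expanded polystyrene = ln(83.8/23.8)/(2π×0.0361×1) = 5.549 K/W
R_cellular glass = ln(138.8/83.8)/(2π×0.039×1) = 2.059 K/W
R_outer film = 1/(h_o·2πr_oL) = 1/(12.1×2π×0.1388×1) = 0.09476 K/W
R_total = 7.704 K/W
Q = ΔT/R_total = 43/7.704
Q = 5.58 W/m
T_interface = T_inner + Q·ΣR(inner→interface) = 250 + 5.58×5.55

T ≈ 281 K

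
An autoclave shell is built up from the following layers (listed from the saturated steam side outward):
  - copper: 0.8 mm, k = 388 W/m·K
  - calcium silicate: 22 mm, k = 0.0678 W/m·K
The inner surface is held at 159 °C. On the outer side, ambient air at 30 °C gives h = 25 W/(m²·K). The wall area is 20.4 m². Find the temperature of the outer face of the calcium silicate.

T ≈ 44.2 °C

Model the wall as resistances in series:
R_copper = L/(kA) = 0.0008/(388×20.4) = 1.011×10^-7 K/W
R_calcium silicate = L/(kA) = 0.022/(0.0678×20.4) = 0.01591 K/W
R_outer film = 1/(h_o·A) = 1/(25×20.4) = 0.001961 K/W
R_total = 0.01787 K/W;  Q = ΔT/R_total = 129/0.01787 = 7220 W
T_interface = T_inner − Q·ΣR(inner→interface) = 159 − 7220×0.01591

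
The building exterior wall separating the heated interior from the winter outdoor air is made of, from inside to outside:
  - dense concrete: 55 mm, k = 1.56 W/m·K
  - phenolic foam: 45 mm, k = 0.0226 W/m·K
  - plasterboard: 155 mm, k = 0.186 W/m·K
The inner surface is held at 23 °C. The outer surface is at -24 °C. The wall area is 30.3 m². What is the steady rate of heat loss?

Q ≈ 498 W

Model the wall as resistances in series:
R_dense concrete = L/(kA) = 0.055/(1.56×30.3) = 0.001164 K/W
R_phenolic foam = L/(kA) = 0.045/(0.0226×30.3) = 0.06571 K/W
R_plasterboard = L/(kA) = 0.155/(0.186×30.3) = 0.0275 K/W
R_total = 0.09438 K/W
Q = ΔT / R_total = 47 / 0.09438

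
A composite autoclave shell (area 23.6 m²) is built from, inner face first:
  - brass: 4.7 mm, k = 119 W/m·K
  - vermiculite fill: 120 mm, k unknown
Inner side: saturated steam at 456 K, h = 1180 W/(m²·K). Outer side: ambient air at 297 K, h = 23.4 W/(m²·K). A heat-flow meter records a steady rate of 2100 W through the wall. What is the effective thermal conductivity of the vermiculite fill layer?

k ≈ 0.0688 W/(m·K)

Treating each layer as a thermal resistance in series:
R_inner film = 1/(h_i·A) = 1/(1180×23.6) = 3.591×10^-5 K/W
R_brass = L/(kA) = 0.0047/(119×23.6) = 1.674×10^-6 K/W
R_outer film = 1/(h_o·A) = 1/(23.4×23.6) = 0.001811 K/W
Sum of known resistances R_other = 0.001848 K/W
Total R = ΔT/Q = 159/2100 = 0.07571 K/W
R_vermiculite fill = R_total − R_other = 0.07387 K/W
k = L/(R·A) = 0.12/(0.07387×23.6)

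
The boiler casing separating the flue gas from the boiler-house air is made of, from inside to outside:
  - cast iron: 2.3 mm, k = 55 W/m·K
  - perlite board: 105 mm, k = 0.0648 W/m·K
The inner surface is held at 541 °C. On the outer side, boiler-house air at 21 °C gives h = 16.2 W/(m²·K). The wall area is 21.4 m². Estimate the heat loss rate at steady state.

Q ≈ 6620 W

Model the wall as resistances in series:
R_cast iron = L/(kA) = 0.0023/(55×21.4) = 1.954×10^-6 K/W
R_perlite board = L/(kA) = 0.105/(0.0648×21.4) = 0.07572 K/W
R_outer film = 1/(h_o·A) = 1/(16.2×21.4) = 0.002885 K/W
R_total = 0.0786 K/W
Q = ΔT / R_total = 520 / 0.0786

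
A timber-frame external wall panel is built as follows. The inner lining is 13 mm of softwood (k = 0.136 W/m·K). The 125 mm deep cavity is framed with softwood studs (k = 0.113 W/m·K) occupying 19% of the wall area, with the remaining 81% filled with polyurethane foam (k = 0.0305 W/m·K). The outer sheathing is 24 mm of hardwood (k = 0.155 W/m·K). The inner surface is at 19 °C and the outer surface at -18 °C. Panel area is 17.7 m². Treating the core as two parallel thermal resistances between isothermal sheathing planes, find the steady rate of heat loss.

Sheathing layers in series; stud and cavity paths in parallel between them.
R_inner = 0.013/(0.136×17.7) = 0.0054 K/W
R_stud  = 0.125/(0.113×0.19×17.7) = 0.3289 K/W
R_cav   = 0.125/(0.0305×0.81×17.7) = 0.2859 K/W
1/R_core = 1/R_stud + 1/R_cav → R_core = 0.1529 K/W
R_outer = 0.024/(0.155×17.7) = 0.008748 K/W
R_total = 0.1671 K/W
Q = ΔT/R_total = 37/0.1671

Q ≈ 221 W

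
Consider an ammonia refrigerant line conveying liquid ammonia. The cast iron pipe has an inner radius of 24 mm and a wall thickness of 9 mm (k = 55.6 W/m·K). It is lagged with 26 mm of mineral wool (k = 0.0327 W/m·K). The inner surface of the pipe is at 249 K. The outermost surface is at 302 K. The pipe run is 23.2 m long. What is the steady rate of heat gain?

Radial resistances (cylindrical: R_cond = ln(r_o/r_i)/(2πkL), R_conv = 1/(h·2πrL)):
R_cast iron pipe wall = ln(33/24)/(2π×55.6×23.2) = 3.929×10^-5 K/W
R_mineral wool = ln(59/33)/(2π×0.0327×23.2) = 0.1219 K/W
R_total = 0.1219 K/W
Q = ΔT/R_total = 53/0.1219

Q ≈ 435 W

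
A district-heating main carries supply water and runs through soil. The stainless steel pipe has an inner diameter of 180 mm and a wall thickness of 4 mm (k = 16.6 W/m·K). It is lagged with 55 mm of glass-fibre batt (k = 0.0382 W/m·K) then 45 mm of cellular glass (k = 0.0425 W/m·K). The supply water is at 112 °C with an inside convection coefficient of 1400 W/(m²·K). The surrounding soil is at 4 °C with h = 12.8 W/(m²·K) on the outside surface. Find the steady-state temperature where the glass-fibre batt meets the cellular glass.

T ≈ 42.2 °C

Radial resistances (cylindrical: R_cond = ln(r_o/r_i)/(2πkL), R_conv = 1/(h·2πrL)):
R_inner film = 1/(h_i·2πr₁L) = 1/(1400×2π×0.09×1) = 0.001263 K/W
R_stainless steel pipe wall = ln(94/90)/(2π×16.6×1) = 4.169×10^-4 K/W
R_glass-fibre batt = ln(149/94)/(2π×0.0382×1) = 1.919 K/W
R_cellular glass = ln(194/149)/(2π×0.0425×1) = 0.9883 K/W
R_outer film = 1/(h_o·2πr_oL) = 1/(12.8×2π×0.194×1) = 0.06409 K/W
R_total = 2.973 K/W
Q = ΔT/R_total = 108/2.973
Q = 36.3 W/m
T_interface = T_inner − Q·ΣR(inner→interface) = 112 − 36.3×1.921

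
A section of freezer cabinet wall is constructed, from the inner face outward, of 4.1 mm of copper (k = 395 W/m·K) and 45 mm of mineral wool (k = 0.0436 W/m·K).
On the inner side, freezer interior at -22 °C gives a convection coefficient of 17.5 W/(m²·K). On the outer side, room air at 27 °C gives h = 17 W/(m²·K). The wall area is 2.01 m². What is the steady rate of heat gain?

Q ≈ 85.8 W

Model the wall as resistances in series:
R_inner film = 1/(h_i·A) = 1/(17.5×2.01) = 0.02843 K/W
R_copper = L/(kA) = 0.0041/(395×2.01) = 5.164×10^-6 K/W
R_mineral wool = L/(kA) = 0.045/(0.0436×2.01) = 0.5135 K/W
R_outer film = 1/(h_o·A) = 1/(17×2.01) = 0.02927 K/W
R_total = 0.5712 K/W
Q = ΔT / R_total = 49 / 0.5712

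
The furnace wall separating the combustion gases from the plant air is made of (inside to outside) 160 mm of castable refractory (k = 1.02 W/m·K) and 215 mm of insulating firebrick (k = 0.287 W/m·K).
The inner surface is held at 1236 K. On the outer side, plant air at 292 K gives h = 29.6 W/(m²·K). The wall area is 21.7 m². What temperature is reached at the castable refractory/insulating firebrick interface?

T ≈ 1080 K

Series thermal resistances:
R_castable refractory = L/(kA) = 0.16/(1.02×21.7) = 0.007229 K/W
R_insulating firebrick = L/(kA) = 0.215/(0.287×21.7) = 0.03452 K/W
R_outer film = 1/(h_o·A) = 1/(29.6×21.7) = 0.001557 K/W
R_total = 0.04331 K/W;  Q = ΔT/R_total = 944/0.04331 = 21800 W
T_interface = T_inner − Q·ΣR(inner→interface) = 1236 − 21800×0.007229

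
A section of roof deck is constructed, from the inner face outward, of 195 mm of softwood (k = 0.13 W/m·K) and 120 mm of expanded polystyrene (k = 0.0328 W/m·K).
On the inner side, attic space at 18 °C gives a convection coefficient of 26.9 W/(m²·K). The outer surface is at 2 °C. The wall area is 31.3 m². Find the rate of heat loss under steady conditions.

Treating each layer as a thermal resistance in series:
R_inner film = 1/(h_i·A) = 1/(26.9×31.3) = 0.001188 K/W
R_softwood = L/(kA) = 0.195/(0.13×31.3) = 0.04792 K/W
R_expanded polystyrene = L/(kA) = 0.12/(0.0328×31.3) = 0.1169 K/W
R_total = 0.166 K/W
Q = ΔT / R_total = 16 / 0.166

Q ≈ 96.4 W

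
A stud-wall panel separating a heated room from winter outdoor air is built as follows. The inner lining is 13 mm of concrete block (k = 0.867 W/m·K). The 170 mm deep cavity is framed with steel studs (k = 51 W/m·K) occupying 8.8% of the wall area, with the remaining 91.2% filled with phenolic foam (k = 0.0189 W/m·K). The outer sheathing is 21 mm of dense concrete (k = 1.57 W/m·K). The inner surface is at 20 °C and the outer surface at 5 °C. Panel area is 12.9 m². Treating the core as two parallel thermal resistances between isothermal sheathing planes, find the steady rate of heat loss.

Sheathing layers in series; stud and cavity paths in parallel between them.
R_inner = 0.013/(0.867×12.9) = 0.001162 K/W
R_stud  = 0.17/(51×0.088×12.9) = 0.002936 K/W
R_cav   = 0.17/(0.0189×0.912×12.9) = 0.7645 K/W
1/R_core = 1/R_stud + 1/R_cav → R_core = 0.002925 K/W
R_outer = 0.021/(1.57×12.9) = 0.001037 K/W
R_total = 0.005124 K/W
Q = ΔT/R_total = 15/0.005124

Q ≈ 2930 W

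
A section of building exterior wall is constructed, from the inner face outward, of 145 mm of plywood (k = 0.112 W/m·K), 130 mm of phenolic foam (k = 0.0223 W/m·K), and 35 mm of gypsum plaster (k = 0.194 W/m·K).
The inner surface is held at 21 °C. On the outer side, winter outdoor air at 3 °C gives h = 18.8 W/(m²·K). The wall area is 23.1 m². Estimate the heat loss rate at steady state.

Q ≈ 56.5 W

Using the resistance-network approach (series):
R_plywood = L/(kA) = 0.145/(0.112×23.1) = 0.05605 K/W
R_phenolic foam = L/(kA) = 0.13/(0.0223×23.1) = 0.2524 K/W
R_gypsum plaster = L/(kA) = 0.035/(0.194×23.1) = 0.00781 K/W
R_outer film = 1/(h_o·A) = 1/(18.8×23.1) = 0.002303 K/W
R_total = 0.3185 K/W
Q = ΔT / R_total = 18 / 0.3185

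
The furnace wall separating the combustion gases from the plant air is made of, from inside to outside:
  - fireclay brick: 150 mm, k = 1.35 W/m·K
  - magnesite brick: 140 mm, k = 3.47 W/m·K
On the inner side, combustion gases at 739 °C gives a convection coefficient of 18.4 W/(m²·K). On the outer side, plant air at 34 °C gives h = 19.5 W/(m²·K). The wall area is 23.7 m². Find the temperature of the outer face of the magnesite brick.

T ≈ 175 °C

Series thermal resistances:
R_inner film = 1/(h_i·A) = 1/(18.4×23.7) = 0.002293 K/W
R_fireclay brick = L/(kA) = 0.15/(1.35×23.7) = 0.004688 K/W
R_magnesite brick = L/(kA) = 0.14/(3.47×23.7) = 0.001702 K/W
R_outer film = 1/(h_o·A) = 1/(19.5×23.7) = 0.002164 K/W
R_total = 0.01085 K/W;  Q = ΔT/R_total = 705/0.01085 = 64990 W
T_interface = T_inner − Q·ΣR(inner→interface) = 739 − 65000×0.008684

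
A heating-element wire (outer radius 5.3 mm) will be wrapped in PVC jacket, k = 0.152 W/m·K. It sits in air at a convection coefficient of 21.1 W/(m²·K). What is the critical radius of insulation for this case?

For a cylinder r_cr = k/h = 0.152/21.1
r_cr = 7.2 mm; since the bare radius (5.3 mm) is below r_cr, adding a thin layer of insulation will *increase* heat loss.

r_cr ≈ 7.2 mm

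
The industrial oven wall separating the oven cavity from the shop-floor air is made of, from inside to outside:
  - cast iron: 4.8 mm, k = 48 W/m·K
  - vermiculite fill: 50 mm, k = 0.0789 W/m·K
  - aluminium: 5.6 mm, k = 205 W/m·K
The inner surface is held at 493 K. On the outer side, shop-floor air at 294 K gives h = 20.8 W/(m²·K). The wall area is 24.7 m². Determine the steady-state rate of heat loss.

Using the resistance-network approach (series):
R_cast iron = L/(kA) = 0.0048/(48×24.7) = 4.049×10^-6 K/W
R_vermiculite fill = L/(kA) = 0.05/(0.0789×24.7) = 0.02566 K/W
R_aluminium = L/(kA) = 0.0056/(205×24.7) = 1.106×10^-6 K/W
R_outer film = 1/(h_o·A) = 1/(20.8×24.7) = 0.001946 K/W
R_total = 0.02761 K/W
Q = ΔT / R_total = 199 / 0.02761

Q ≈ 7210 W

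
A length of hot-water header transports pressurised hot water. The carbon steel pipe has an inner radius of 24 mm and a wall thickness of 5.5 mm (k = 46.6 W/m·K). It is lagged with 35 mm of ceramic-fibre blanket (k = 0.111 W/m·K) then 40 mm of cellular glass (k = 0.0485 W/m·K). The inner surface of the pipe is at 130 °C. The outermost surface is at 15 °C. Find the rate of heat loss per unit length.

q′ ≈ 42.5 W/m

Per-layer cylindrical resistances, series-summed:
R_carbon steel pipe wall = ln(29.5/24)/(2π×46.6×1) = 7.047×10^-4 K/W
R_ceramic-fibre blanket = ln(64.5/29.5)/(2π×0.111×1) = 1.122 K/W
R_cellular glass = ln(104.5/64.5)/(2π×0.0485×1) = 1.583 K/W
R_total = 2.706 K/W
Q = ΔT/R_total = 115/2.706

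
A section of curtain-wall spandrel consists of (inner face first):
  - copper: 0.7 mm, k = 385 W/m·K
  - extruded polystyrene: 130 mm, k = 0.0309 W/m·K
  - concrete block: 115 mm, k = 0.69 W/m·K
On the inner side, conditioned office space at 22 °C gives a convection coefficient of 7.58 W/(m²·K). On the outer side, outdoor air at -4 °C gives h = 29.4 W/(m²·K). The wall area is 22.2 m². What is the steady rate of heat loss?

Thermal resistances in series:
R_inner film = 1/(h_i·A) = 1/(7.58×22.2) = 0.005943 K/W
R_copper = L/(kA) = 0.0007/(385×22.2) = 8.19×10^-8 K/W
R_extruded polystyrene = L/(kA) = 0.13/(0.0309×22.2) = 0.1895 K/W
R_concrete block = L/(kA) = 0.115/(0.69×22.2) = 0.007508 K/W
R_outer film = 1/(h_o·A) = 1/(29.4×22.2) = 0.001532 K/W
R_total = 0.2045 K/W
Q = ΔT / R_total = 26 / 0.2045

Q ≈ 127 W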